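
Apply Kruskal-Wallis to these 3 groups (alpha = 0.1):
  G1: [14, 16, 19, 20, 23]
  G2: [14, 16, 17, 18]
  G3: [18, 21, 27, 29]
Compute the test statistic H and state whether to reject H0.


Step 1: Combine all N = 13 observations and assign midranks.
sorted (value, group, rank): (14,G1,1.5), (14,G2,1.5), (16,G1,3.5), (16,G2,3.5), (17,G2,5), (18,G2,6.5), (18,G3,6.5), (19,G1,8), (20,G1,9), (21,G3,10), (23,G1,11), (27,G3,12), (29,G3,13)
Step 2: Sum ranks within each group.
R_1 = 33 (n_1 = 5)
R_2 = 16.5 (n_2 = 4)
R_3 = 41.5 (n_3 = 4)
Step 3: H = 12/(N(N+1)) * sum(R_i^2/n_i) - 3(N+1)
     = 12/(13*14) * (33^2/5 + 16.5^2/4 + 41.5^2/4) - 3*14
     = 0.065934 * 716.425 - 42
     = 5.236813.
Step 4: Ties present; correction factor C = 1 - 18/(13^3 - 13) = 0.991758. Corrected H = 5.236813 / 0.991758 = 5.280332.
Step 5: Under H0, H ~ chi^2(2); p-value = 0.071349.
Step 6: alpha = 0.1. reject H0.

H = 5.2803, df = 2, p = 0.071349, reject H0.


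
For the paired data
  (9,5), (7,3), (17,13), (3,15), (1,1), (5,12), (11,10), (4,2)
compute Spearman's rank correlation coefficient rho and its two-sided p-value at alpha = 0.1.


Step 1: Rank x and y separately (midranks; no ties here).
rank(x): 9->6, 7->5, 17->8, 3->2, 1->1, 5->4, 11->7, 4->3
rank(y): 5->4, 3->3, 13->7, 15->8, 1->1, 12->6, 10->5, 2->2
Step 2: d_i = R_x(i) - R_y(i); compute d_i^2.
  (6-4)^2=4, (5-3)^2=4, (8-7)^2=1, (2-8)^2=36, (1-1)^2=0, (4-6)^2=4, (7-5)^2=4, (3-2)^2=1
sum(d^2) = 54.
Step 3: rho = 1 - 6*54 / (8*(8^2 - 1)) = 1 - 324/504 = 0.357143.
Step 4: Under H0, t = rho * sqrt((n-2)/(1-rho^2)) = 0.9366 ~ t(6).
Step 5: Two-sided p-value from the t-distribution with 6 df = 0.385121.
Step 6: alpha = 0.1. fail to reject H0.

rho = 0.3571, p = 0.385121, fail to reject H0 at alpha = 0.1.


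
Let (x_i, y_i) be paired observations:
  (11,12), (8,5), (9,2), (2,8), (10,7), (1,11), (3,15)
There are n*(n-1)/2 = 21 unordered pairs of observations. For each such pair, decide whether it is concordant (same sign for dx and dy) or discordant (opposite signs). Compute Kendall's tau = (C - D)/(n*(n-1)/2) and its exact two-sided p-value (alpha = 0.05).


Step 1: Enumerate the 21 unordered pairs (i,j) with i<j and classify each by sign(x_j-x_i) * sign(y_j-y_i).
  (1,2):dx=-3,dy=-7->C; (1,3):dx=-2,dy=-10->C; (1,4):dx=-9,dy=-4->C; (1,5):dx=-1,dy=-5->C
  (1,6):dx=-10,dy=-1->C; (1,7):dx=-8,dy=+3->D; (2,3):dx=+1,dy=-3->D; (2,4):dx=-6,dy=+3->D
  (2,5):dx=+2,dy=+2->C; (2,6):dx=-7,dy=+6->D; (2,7):dx=-5,dy=+10->D; (3,4):dx=-7,dy=+6->D
  (3,5):dx=+1,dy=+5->C; (3,6):dx=-8,dy=+9->D; (3,7):dx=-6,dy=+13->D; (4,5):dx=+8,dy=-1->D
  (4,6):dx=-1,dy=+3->D; (4,7):dx=+1,dy=+7->C; (5,6):dx=-9,dy=+4->D; (5,7):dx=-7,dy=+8->D
  (6,7):dx=+2,dy=+4->C
Step 2: C = 9, D = 12, total pairs = 21.
Step 3: tau = (C - D)/(n(n-1)/2) = (9 - 12)/21 = -0.142857.
Step 4: Exact two-sided p-value (enumerate n! = 5040 permutations of y under H0): p = 0.772619.
Step 5: alpha = 0.05. fail to reject H0.

tau_b = -0.1429 (C=9, D=12), p = 0.772619, fail to reject H0.


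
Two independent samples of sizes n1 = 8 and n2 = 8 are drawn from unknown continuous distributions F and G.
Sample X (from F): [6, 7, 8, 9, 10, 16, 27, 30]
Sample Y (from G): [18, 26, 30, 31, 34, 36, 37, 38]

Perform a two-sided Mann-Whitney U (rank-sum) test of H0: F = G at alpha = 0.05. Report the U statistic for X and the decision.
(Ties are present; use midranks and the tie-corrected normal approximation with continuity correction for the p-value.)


Step 1: Combine and sort all 16 observations; assign midranks.
sorted (value, group): (6,X), (7,X), (8,X), (9,X), (10,X), (16,X), (18,Y), (26,Y), (27,X), (30,X), (30,Y), (31,Y), (34,Y), (36,Y), (37,Y), (38,Y)
ranks: 6->1, 7->2, 8->3, 9->4, 10->5, 16->6, 18->7, 26->8, 27->9, 30->10.5, 30->10.5, 31->12, 34->13, 36->14, 37->15, 38->16
Step 2: Rank sum for X: R1 = 1 + 2 + 3 + 4 + 5 + 6 + 9 + 10.5 = 40.5.
Step 3: U_X = R1 - n1(n1+1)/2 = 40.5 - 8*9/2 = 40.5 - 36 = 4.5.
       U_Y = n1*n2 - U_X = 64 - 4.5 = 59.5.
Step 4: Ties are present, so use the tie-corrected normal approximation (with continuity correction) for the p-value.
Step 5: p-value = 0.004545; compare to alpha = 0.05. reject H0.

U_X = 4.5, p = 0.004545, reject H0 at alpha = 0.05.


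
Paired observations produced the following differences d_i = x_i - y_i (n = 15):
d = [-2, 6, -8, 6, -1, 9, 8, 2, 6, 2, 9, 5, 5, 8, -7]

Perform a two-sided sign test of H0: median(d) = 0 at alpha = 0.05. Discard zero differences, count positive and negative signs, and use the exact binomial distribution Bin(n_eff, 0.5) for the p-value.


Step 1: Discard zero differences. Original n = 15; n_eff = number of nonzero differences = 15.
Nonzero differences (with sign): -2, +6, -8, +6, -1, +9, +8, +2, +6, +2, +9, +5, +5, +8, -7
Step 2: Count signs: positive = 11, negative = 4.
Step 3: Under H0: P(positive) = 0.5, so the number of positives S ~ Bin(15, 0.5).
Step 4: Two-sided exact p-value = sum of Bin(15,0.5) probabilities at or below the observed probability = 0.118469.
Step 5: alpha = 0.05. fail to reject H0.

n_eff = 15, pos = 11, neg = 4, p = 0.118469, fail to reject H0.


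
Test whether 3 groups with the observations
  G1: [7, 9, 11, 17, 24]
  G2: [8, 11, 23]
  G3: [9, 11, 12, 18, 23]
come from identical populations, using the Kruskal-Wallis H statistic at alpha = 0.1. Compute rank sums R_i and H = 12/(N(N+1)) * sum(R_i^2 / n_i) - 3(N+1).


Step 1: Combine all N = 13 observations and assign midranks.
sorted (value, group, rank): (7,G1,1), (8,G2,2), (9,G1,3.5), (9,G3,3.5), (11,G1,6), (11,G2,6), (11,G3,6), (12,G3,8), (17,G1,9), (18,G3,10), (23,G2,11.5), (23,G3,11.5), (24,G1,13)
Step 2: Sum ranks within each group.
R_1 = 32.5 (n_1 = 5)
R_2 = 19.5 (n_2 = 3)
R_3 = 39 (n_3 = 5)
Step 3: H = 12/(N(N+1)) * sum(R_i^2/n_i) - 3(N+1)
     = 12/(13*14) * (32.5^2/5 + 19.5^2/3 + 39^2/5) - 3*14
     = 0.065934 * 642.2 - 42
     = 0.342857.
Step 4: Ties present; correction factor C = 1 - 36/(13^3 - 13) = 0.983516. Corrected H = 0.342857 / 0.983516 = 0.348603.
Step 5: Under H0, H ~ chi^2(2); p-value = 0.840043.
Step 6: alpha = 0.1. fail to reject H0.

H = 0.3486, df = 2, p = 0.840043, fail to reject H0.


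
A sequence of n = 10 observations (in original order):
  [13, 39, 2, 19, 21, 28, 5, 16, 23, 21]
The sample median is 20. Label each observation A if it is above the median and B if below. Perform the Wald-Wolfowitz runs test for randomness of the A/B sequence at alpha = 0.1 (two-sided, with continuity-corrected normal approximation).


Step 1: Compute median = 20; label A = above, B = below.
Labels in order: BABBAABBAA  (n_A = 5, n_B = 5)
Step 2: Count runs R = 6.
Step 3: Under H0 (random ordering), E[R] = 2*n_A*n_B/(n_A+n_B) + 1 = 2*5*5/10 + 1 = 6.0000.
        Var[R] = 2*n_A*n_B*(2*n_A*n_B - n_A - n_B) / ((n_A+n_B)^2 * (n_A+n_B-1)) = 2000/900 = 2.2222.
        SD[R] = 1.4907.
Step 4: R = E[R], so z = 0 with no continuity correction.
Step 5: Two-sided p-value via normal approximation = 2*(1 - Phi(|z|)) = 1.000000.
Step 6: alpha = 0.1. fail to reject H0.

R = 6, z = 0.0000, p = 1.000000, fail to reject H0.


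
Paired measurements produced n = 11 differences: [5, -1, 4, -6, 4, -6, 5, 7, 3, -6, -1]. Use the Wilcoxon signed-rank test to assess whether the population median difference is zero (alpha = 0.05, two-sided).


Step 1: Drop any zero differences (none here) and take |d_i|.
|d| = [5, 1, 4, 6, 4, 6, 5, 7, 3, 6, 1]
Step 2: Midrank |d_i| (ties get averaged ranks).
ranks: |5|->6.5, |1|->1.5, |4|->4.5, |6|->9, |4|->4.5, |6|->9, |5|->6.5, |7|->11, |3|->3, |6|->9, |1|->1.5
Step 3: Attach original signs; sum ranks with positive sign and with negative sign.
W+ = 6.5 + 4.5 + 4.5 + 6.5 + 11 + 3 = 36
W- = 1.5 + 9 + 9 + 9 + 1.5 = 30
(Check: W+ + W- = 66 should equal n(n+1)/2 = 66.)
Step 4: Test statistic W = min(W+, W-) = 30.
Step 5: Ties in |d|, so use the tie-corrected normal approximation.
        E[W] = n(n+1)/4 = 11*12/4 = 33.
        Tie groups: |d|=1 (t=2), |d|=4 (t=2), |d|=5 (t=2), |d|=6 (t=3); sum(t^3 - t) = 42.
        Var[W] = n(n+1)(2n+1)/24 - sum(t^3-t)/48 = 3036/24 - 42/48 = 125.625.
        z = (W - E[W]) / sqrt(Var[W]) = (30 - 33) / 11.2083 = -0.2677.
        Two-sided p = 2*Phi(z) = 0.788961.
Step 6: alpha = 0.05. fail to reject H0.

W+ = 36, W- = 30, W = min = 30, p = 0.788961, fail to reject H0.


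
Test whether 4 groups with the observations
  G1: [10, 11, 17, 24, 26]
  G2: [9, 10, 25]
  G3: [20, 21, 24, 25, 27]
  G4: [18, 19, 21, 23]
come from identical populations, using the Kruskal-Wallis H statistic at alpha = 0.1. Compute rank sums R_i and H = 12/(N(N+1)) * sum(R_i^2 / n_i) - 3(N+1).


Step 1: Combine all N = 17 observations and assign midranks.
sorted (value, group, rank): (9,G2,1), (10,G1,2.5), (10,G2,2.5), (11,G1,4), (17,G1,5), (18,G4,6), (19,G4,7), (20,G3,8), (21,G3,9.5), (21,G4,9.5), (23,G4,11), (24,G1,12.5), (24,G3,12.5), (25,G2,14.5), (25,G3,14.5), (26,G1,16), (27,G3,17)
Step 2: Sum ranks within each group.
R_1 = 40 (n_1 = 5)
R_2 = 18 (n_2 = 3)
R_3 = 61.5 (n_3 = 5)
R_4 = 33.5 (n_4 = 4)
Step 3: H = 12/(N(N+1)) * sum(R_i^2/n_i) - 3(N+1)
     = 12/(17*18) * (40^2/5 + 18^2/3 + 61.5^2/5 + 33.5^2/4) - 3*18
     = 0.039216 * 1465.01 - 54
     = 3.451471.
Step 4: Ties present; correction factor C = 1 - 24/(17^3 - 17) = 0.995098. Corrected H = 3.451471 / 0.995098 = 3.468473.
Step 5: Under H0, H ~ chi^2(3); p-value = 0.324874.
Step 6: alpha = 0.1. fail to reject H0.

H = 3.4685, df = 3, p = 0.324874, fail to reject H0.


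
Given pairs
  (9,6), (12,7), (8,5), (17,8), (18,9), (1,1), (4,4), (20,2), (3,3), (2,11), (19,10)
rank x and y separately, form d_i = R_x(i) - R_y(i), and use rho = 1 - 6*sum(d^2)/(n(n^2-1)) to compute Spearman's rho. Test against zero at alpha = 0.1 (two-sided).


Step 1: Rank x and y separately (midranks; no ties here).
rank(x): 9->6, 12->7, 8->5, 17->8, 18->9, 1->1, 4->4, 20->11, 3->3, 2->2, 19->10
rank(y): 6->6, 7->7, 5->5, 8->8, 9->9, 1->1, 4->4, 2->2, 3->3, 11->11, 10->10
Step 2: d_i = R_x(i) - R_y(i); compute d_i^2.
  (6-6)^2=0, (7-7)^2=0, (5-5)^2=0, (8-8)^2=0, (9-9)^2=0, (1-1)^2=0, (4-4)^2=0, (11-2)^2=81, (3-3)^2=0, (2-11)^2=81, (10-10)^2=0
sum(d^2) = 162.
Step 3: rho = 1 - 6*162 / (11*(11^2 - 1)) = 1 - 972/1320 = 0.263636.
Step 4: Under H0, t = rho * sqrt((n-2)/(1-rho^2)) = 0.8199 ~ t(9).
Step 5: Two-sided p-value from the t-distribution with 9 df = 0.433441.
Step 6: alpha = 0.1. fail to reject H0.

rho = 0.2636, p = 0.433441, fail to reject H0 at alpha = 0.1.


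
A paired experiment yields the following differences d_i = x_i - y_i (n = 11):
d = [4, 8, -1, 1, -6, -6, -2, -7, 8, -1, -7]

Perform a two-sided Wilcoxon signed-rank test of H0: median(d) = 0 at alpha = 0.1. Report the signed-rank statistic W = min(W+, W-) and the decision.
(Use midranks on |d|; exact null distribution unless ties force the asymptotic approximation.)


Step 1: Drop any zero differences (none here) and take |d_i|.
|d| = [4, 8, 1, 1, 6, 6, 2, 7, 8, 1, 7]
Step 2: Midrank |d_i| (ties get averaged ranks).
ranks: |4|->5, |8|->10.5, |1|->2, |1|->2, |6|->6.5, |6|->6.5, |2|->4, |7|->8.5, |8|->10.5, |1|->2, |7|->8.5
Step 3: Attach original signs; sum ranks with positive sign and with negative sign.
W+ = 5 + 10.5 + 2 + 10.5 = 28
W- = 2 + 6.5 + 6.5 + 4 + 8.5 + 2 + 8.5 = 38
(Check: W+ + W- = 66 should equal n(n+1)/2 = 66.)
Step 4: Test statistic W = min(W+, W-) = 28.
Step 5: Ties in |d|, so use the tie-corrected normal approximation.
        E[W] = n(n+1)/4 = 11*12/4 = 33.
        Tie groups: |d|=1 (t=3), |d|=6 (t=2), |d|=7 (t=2), |d|=8 (t=2); sum(t^3 - t) = 42.
        Var[W] = n(n+1)(2n+1)/24 - sum(t^3-t)/48 = 3036/24 - 42/48 = 125.625.
        z = (W - E[W]) / sqrt(Var[W]) = (28 - 33) / 11.2083 = -0.4461.
        Two-sided p = 2*Phi(z) = 0.655525.
Step 6: alpha = 0.1. fail to reject H0.

W+ = 28, W- = 38, W = min = 28, p = 0.655525, fail to reject H0.


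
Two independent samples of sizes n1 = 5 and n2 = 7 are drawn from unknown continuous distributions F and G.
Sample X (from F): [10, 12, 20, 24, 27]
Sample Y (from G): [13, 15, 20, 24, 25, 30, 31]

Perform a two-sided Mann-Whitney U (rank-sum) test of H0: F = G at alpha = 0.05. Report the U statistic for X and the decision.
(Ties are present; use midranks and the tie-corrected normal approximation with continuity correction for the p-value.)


Step 1: Combine and sort all 12 observations; assign midranks.
sorted (value, group): (10,X), (12,X), (13,Y), (15,Y), (20,X), (20,Y), (24,X), (24,Y), (25,Y), (27,X), (30,Y), (31,Y)
ranks: 10->1, 12->2, 13->3, 15->4, 20->5.5, 20->5.5, 24->7.5, 24->7.5, 25->9, 27->10, 30->11, 31->12
Step 2: Rank sum for X: R1 = 1 + 2 + 5.5 + 7.5 + 10 = 26.
Step 3: U_X = R1 - n1(n1+1)/2 = 26 - 5*6/2 = 26 - 15 = 11.
       U_Y = n1*n2 - U_X = 35 - 11 = 24.
Step 4: Ties are present, so use the tie-corrected normal approximation (with continuity correction) for the p-value.
Step 5: p-value = 0.328162; compare to alpha = 0.05. fail to reject H0.

U_X = 11, p = 0.328162, fail to reject H0 at alpha = 0.05.


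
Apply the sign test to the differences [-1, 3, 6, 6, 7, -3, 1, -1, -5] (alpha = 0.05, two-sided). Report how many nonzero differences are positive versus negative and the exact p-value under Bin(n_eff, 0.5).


Step 1: Discard zero differences. Original n = 9; n_eff = number of nonzero differences = 9.
Nonzero differences (with sign): -1, +3, +6, +6, +7, -3, +1, -1, -5
Step 2: Count signs: positive = 5, negative = 4.
Step 3: Under H0: P(positive) = 0.5, so the number of positives S ~ Bin(9, 0.5).
Step 4: Two-sided exact p-value = sum of Bin(9,0.5) probabilities at or below the observed probability = 1.000000.
Step 5: alpha = 0.05. fail to reject H0.

n_eff = 9, pos = 5, neg = 4, p = 1.000000, fail to reject H0.


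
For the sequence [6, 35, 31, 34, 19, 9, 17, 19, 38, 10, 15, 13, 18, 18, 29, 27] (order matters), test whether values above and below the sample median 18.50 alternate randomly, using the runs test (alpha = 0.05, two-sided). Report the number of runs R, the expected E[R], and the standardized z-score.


Step 1: Compute median = 18.50; label A = above, B = below.
Labels in order: BAAAABBAABBBBBAA  (n_A = 8, n_B = 8)
Step 2: Count runs R = 6.
Step 3: Under H0 (random ordering), E[R] = 2*n_A*n_B/(n_A+n_B) + 1 = 2*8*8/16 + 1 = 9.0000.
        Var[R] = 2*n_A*n_B*(2*n_A*n_B - n_A - n_B) / ((n_A+n_B)^2 * (n_A+n_B-1)) = 14336/3840 = 3.7333.
        SD[R] = 1.9322.
Step 4: Continuity-corrected z = (R + 0.5 - E[R]) / SD[R] = (6 + 0.5 - 9.0000) / 1.9322 = -1.2939.
Step 5: Two-sided p-value via normal approximation = 2*(1 - Phi(|z|)) = 0.195709.
Step 6: alpha = 0.05. fail to reject H0.

R = 6, z = -1.2939, p = 0.195709, fail to reject H0.


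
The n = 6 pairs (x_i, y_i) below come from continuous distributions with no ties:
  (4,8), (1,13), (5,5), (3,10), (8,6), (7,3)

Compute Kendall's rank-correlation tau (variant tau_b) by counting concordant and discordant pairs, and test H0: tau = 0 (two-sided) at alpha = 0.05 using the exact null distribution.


Step 1: Enumerate the 15 unordered pairs (i,j) with i<j and classify each by sign(x_j-x_i) * sign(y_j-y_i).
  (1,2):dx=-3,dy=+5->D; (1,3):dx=+1,dy=-3->D; (1,4):dx=-1,dy=+2->D; (1,5):dx=+4,dy=-2->D
  (1,6):dx=+3,dy=-5->D; (2,3):dx=+4,dy=-8->D; (2,4):dx=+2,dy=-3->D; (2,5):dx=+7,dy=-7->D
  (2,6):dx=+6,dy=-10->D; (3,4):dx=-2,dy=+5->D; (3,5):dx=+3,dy=+1->C; (3,6):dx=+2,dy=-2->D
  (4,5):dx=+5,dy=-4->D; (4,6):dx=+4,dy=-7->D; (5,6):dx=-1,dy=-3->C
Step 2: C = 2, D = 13, total pairs = 15.
Step 3: tau = (C - D)/(n(n-1)/2) = (2 - 13)/15 = -0.733333.
Step 4: Exact two-sided p-value (enumerate n! = 720 permutations of y under H0): p = 0.055556.
Step 5: alpha = 0.05. fail to reject H0.

tau_b = -0.7333 (C=2, D=13), p = 0.055556, fail to reject H0.


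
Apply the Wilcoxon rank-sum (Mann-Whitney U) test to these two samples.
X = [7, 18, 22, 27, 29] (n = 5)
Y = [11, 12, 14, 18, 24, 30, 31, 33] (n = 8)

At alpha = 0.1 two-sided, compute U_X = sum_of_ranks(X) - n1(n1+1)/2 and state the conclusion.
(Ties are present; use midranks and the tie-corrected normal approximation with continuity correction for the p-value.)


Step 1: Combine and sort all 13 observations; assign midranks.
sorted (value, group): (7,X), (11,Y), (12,Y), (14,Y), (18,X), (18,Y), (22,X), (24,Y), (27,X), (29,X), (30,Y), (31,Y), (33,Y)
ranks: 7->1, 11->2, 12->3, 14->4, 18->5.5, 18->5.5, 22->7, 24->8, 27->9, 29->10, 30->11, 31->12, 33->13
Step 2: Rank sum for X: R1 = 1 + 5.5 + 7 + 9 + 10 = 32.5.
Step 3: U_X = R1 - n1(n1+1)/2 = 32.5 - 5*6/2 = 32.5 - 15 = 17.5.
       U_Y = n1*n2 - U_X = 40 - 17.5 = 22.5.
Step 4: Ties are present, so use the tie-corrected normal approximation (with continuity correction) for the p-value.
Step 5: p-value = 0.769390; compare to alpha = 0.1. fail to reject H0.

U_X = 17.5, p = 0.769390, fail to reject H0 at alpha = 0.1.


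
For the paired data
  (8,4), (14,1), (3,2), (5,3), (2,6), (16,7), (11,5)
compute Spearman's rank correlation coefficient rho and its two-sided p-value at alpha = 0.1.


Step 1: Rank x and y separately (midranks; no ties here).
rank(x): 8->4, 14->6, 3->2, 5->3, 2->1, 16->7, 11->5
rank(y): 4->4, 1->1, 2->2, 3->3, 6->6, 7->7, 5->5
Step 2: d_i = R_x(i) - R_y(i); compute d_i^2.
  (4-4)^2=0, (6-1)^2=25, (2-2)^2=0, (3-3)^2=0, (1-6)^2=25, (7-7)^2=0, (5-5)^2=0
sum(d^2) = 50.
Step 3: rho = 1 - 6*50 / (7*(7^2 - 1)) = 1 - 300/336 = 0.107143.
Step 4: Under H0, t = rho * sqrt((n-2)/(1-rho^2)) = 0.2410 ~ t(5).
Step 5: Two-sided p-value from the t-distribution with 5 df = 0.819151.
Step 6: alpha = 0.1. fail to reject H0.

rho = 0.1071, p = 0.819151, fail to reject H0 at alpha = 0.1.


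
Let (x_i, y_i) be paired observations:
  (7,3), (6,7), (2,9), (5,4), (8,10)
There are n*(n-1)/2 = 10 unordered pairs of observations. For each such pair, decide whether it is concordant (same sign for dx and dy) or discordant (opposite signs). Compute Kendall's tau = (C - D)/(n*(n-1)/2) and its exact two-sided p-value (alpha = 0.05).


Step 1: Enumerate the 10 unordered pairs (i,j) with i<j and classify each by sign(x_j-x_i) * sign(y_j-y_i).
  (1,2):dx=-1,dy=+4->D; (1,3):dx=-5,dy=+6->D; (1,4):dx=-2,dy=+1->D; (1,5):dx=+1,dy=+7->C
  (2,3):dx=-4,dy=+2->D; (2,4):dx=-1,dy=-3->C; (2,5):dx=+2,dy=+3->C; (3,4):dx=+3,dy=-5->D
  (3,5):dx=+6,dy=+1->C; (4,5):dx=+3,dy=+6->C
Step 2: C = 5, D = 5, total pairs = 10.
Step 3: tau = (C - D)/(n(n-1)/2) = (5 - 5)/10 = 0.000000.
Step 4: Exact two-sided p-value (enumerate n! = 120 permutations of y under H0): p = 1.000000.
Step 5: alpha = 0.05. fail to reject H0.

tau_b = 0.0000 (C=5, D=5), p = 1.000000, fail to reject H0.


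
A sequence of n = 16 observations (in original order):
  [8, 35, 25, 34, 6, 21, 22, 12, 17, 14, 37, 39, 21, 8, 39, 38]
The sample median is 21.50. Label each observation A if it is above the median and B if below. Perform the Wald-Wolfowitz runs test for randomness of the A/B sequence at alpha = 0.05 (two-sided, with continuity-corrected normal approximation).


Step 1: Compute median = 21.50; label A = above, B = below.
Labels in order: BAAABBABBBAABBAA  (n_A = 8, n_B = 8)
Step 2: Count runs R = 8.
Step 3: Under H0 (random ordering), E[R] = 2*n_A*n_B/(n_A+n_B) + 1 = 2*8*8/16 + 1 = 9.0000.
        Var[R] = 2*n_A*n_B*(2*n_A*n_B - n_A - n_B) / ((n_A+n_B)^2 * (n_A+n_B-1)) = 14336/3840 = 3.7333.
        SD[R] = 1.9322.
Step 4: Continuity-corrected z = (R + 0.5 - E[R]) / SD[R] = (8 + 0.5 - 9.0000) / 1.9322 = -0.2588.
Step 5: Two-sided p-value via normal approximation = 2*(1 - Phi(|z|)) = 0.795809.
Step 6: alpha = 0.05. fail to reject H0.

R = 8, z = -0.2588, p = 0.795809, fail to reject H0.


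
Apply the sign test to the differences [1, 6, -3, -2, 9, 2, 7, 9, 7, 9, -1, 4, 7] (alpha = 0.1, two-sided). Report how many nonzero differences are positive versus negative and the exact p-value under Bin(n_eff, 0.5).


Step 1: Discard zero differences. Original n = 13; n_eff = number of nonzero differences = 13.
Nonzero differences (with sign): +1, +6, -3, -2, +9, +2, +7, +9, +7, +9, -1, +4, +7
Step 2: Count signs: positive = 10, negative = 3.
Step 3: Under H0: P(positive) = 0.5, so the number of positives S ~ Bin(13, 0.5).
Step 4: Two-sided exact p-value = sum of Bin(13,0.5) probabilities at or below the observed probability = 0.092285.
Step 5: alpha = 0.1. reject H0.

n_eff = 13, pos = 10, neg = 3, p = 0.092285, reject H0.


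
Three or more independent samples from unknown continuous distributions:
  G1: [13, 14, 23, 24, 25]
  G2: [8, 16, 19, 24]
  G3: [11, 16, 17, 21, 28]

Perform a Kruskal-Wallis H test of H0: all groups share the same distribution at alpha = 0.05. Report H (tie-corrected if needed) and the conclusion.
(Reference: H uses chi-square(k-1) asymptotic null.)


Step 1: Combine all N = 14 observations and assign midranks.
sorted (value, group, rank): (8,G2,1), (11,G3,2), (13,G1,3), (14,G1,4), (16,G2,5.5), (16,G3,5.5), (17,G3,7), (19,G2,8), (21,G3,9), (23,G1,10), (24,G1,11.5), (24,G2,11.5), (25,G1,13), (28,G3,14)
Step 2: Sum ranks within each group.
R_1 = 41.5 (n_1 = 5)
R_2 = 26 (n_2 = 4)
R_3 = 37.5 (n_3 = 5)
Step 3: H = 12/(N(N+1)) * sum(R_i^2/n_i) - 3(N+1)
     = 12/(14*15) * (41.5^2/5 + 26^2/4 + 37.5^2/5) - 3*15
     = 0.057143 * 794.7 - 45
     = 0.411429.
Step 4: Ties present; correction factor C = 1 - 12/(14^3 - 14) = 0.995604. Corrected H = 0.411429 / 0.995604 = 0.413245.
Step 5: Under H0, H ~ chi^2(2); p-value = 0.813327.
Step 6: alpha = 0.05. fail to reject H0.

H = 0.4132, df = 2, p = 0.813327, fail to reject H0.


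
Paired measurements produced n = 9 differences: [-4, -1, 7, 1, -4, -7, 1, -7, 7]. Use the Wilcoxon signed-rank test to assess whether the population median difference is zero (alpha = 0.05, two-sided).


Step 1: Drop any zero differences (none here) and take |d_i|.
|d| = [4, 1, 7, 1, 4, 7, 1, 7, 7]
Step 2: Midrank |d_i| (ties get averaged ranks).
ranks: |4|->4.5, |1|->2, |7|->7.5, |1|->2, |4|->4.5, |7|->7.5, |1|->2, |7|->7.5, |7|->7.5
Step 3: Attach original signs; sum ranks with positive sign and with negative sign.
W+ = 7.5 + 2 + 2 + 7.5 = 19
W- = 4.5 + 2 + 4.5 + 7.5 + 7.5 = 26
(Check: W+ + W- = 45 should equal n(n+1)/2 = 45.)
Step 4: Test statistic W = min(W+, W-) = 19.
Step 5: Ties in |d|, so use the tie-corrected normal approximation.
        E[W] = n(n+1)/4 = 9*10/4 = 22.5.
        Tie groups: |d|=1 (t=3), |d|=4 (t=2), |d|=7 (t=4); sum(t^3 - t) = 90.
        Var[W] = n(n+1)(2n+1)/24 - sum(t^3-t)/48 = 1710/24 - 90/48 = 69.375.
        z = (W - E[W]) / sqrt(Var[W]) = (19 - 22.5) / 8.3292 = -0.4202.
        Two-sided p = 2*Phi(z) = 0.674332.
Step 6: alpha = 0.05. fail to reject H0.

W+ = 19, W- = 26, W = min = 19, p = 0.674332, fail to reject H0.


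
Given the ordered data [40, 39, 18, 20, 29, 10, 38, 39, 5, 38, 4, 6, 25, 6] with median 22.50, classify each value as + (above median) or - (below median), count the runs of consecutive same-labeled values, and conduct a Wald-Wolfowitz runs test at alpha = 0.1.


Step 1: Compute median = 22.50; label A = above, B = below.
Labels in order: AABBABAABABBAB  (n_A = 7, n_B = 7)
Step 2: Count runs R = 10.
Step 3: Under H0 (random ordering), E[R] = 2*n_A*n_B/(n_A+n_B) + 1 = 2*7*7/14 + 1 = 8.0000.
        Var[R] = 2*n_A*n_B*(2*n_A*n_B - n_A - n_B) / ((n_A+n_B)^2 * (n_A+n_B-1)) = 8232/2548 = 3.2308.
        SD[R] = 1.7974.
Step 4: Continuity-corrected z = (R - 0.5 - E[R]) / SD[R] = (10 - 0.5 - 8.0000) / 1.7974 = 0.8345.
Step 5: Two-sided p-value via normal approximation = 2*(1 - Phi(|z|)) = 0.403986.
Step 6: alpha = 0.1. fail to reject H0.

R = 10, z = 0.8345, p = 0.403986, fail to reject H0.


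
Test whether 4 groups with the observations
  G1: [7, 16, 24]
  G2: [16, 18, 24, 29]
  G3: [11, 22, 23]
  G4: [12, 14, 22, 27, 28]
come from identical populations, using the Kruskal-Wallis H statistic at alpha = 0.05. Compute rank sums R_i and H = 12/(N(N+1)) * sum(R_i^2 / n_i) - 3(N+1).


Step 1: Combine all N = 15 observations and assign midranks.
sorted (value, group, rank): (7,G1,1), (11,G3,2), (12,G4,3), (14,G4,4), (16,G1,5.5), (16,G2,5.5), (18,G2,7), (22,G3,8.5), (22,G4,8.5), (23,G3,10), (24,G1,11.5), (24,G2,11.5), (27,G4,13), (28,G4,14), (29,G2,15)
Step 2: Sum ranks within each group.
R_1 = 18 (n_1 = 3)
R_2 = 39 (n_2 = 4)
R_3 = 20.5 (n_3 = 3)
R_4 = 42.5 (n_4 = 5)
Step 3: H = 12/(N(N+1)) * sum(R_i^2/n_i) - 3(N+1)
     = 12/(15*16) * (18^2/3 + 39^2/4 + 20.5^2/3 + 42.5^2/5) - 3*16
     = 0.050000 * 989.583 - 48
     = 1.479167.
Step 4: Ties present; correction factor C = 1 - 18/(15^3 - 15) = 0.994643. Corrected H = 1.479167 / 0.994643 = 1.487133.
Step 5: Under H0, H ~ chi^2(3); p-value = 0.685243.
Step 6: alpha = 0.05. fail to reject H0.

H = 1.4871, df = 3, p = 0.685243, fail to reject H0.


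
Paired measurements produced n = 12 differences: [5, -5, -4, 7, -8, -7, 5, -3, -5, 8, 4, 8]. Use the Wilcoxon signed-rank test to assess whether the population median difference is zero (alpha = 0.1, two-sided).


Step 1: Drop any zero differences (none here) and take |d_i|.
|d| = [5, 5, 4, 7, 8, 7, 5, 3, 5, 8, 4, 8]
Step 2: Midrank |d_i| (ties get averaged ranks).
ranks: |5|->5.5, |5|->5.5, |4|->2.5, |7|->8.5, |8|->11, |7|->8.5, |5|->5.5, |3|->1, |5|->5.5, |8|->11, |4|->2.5, |8|->11
Step 3: Attach original signs; sum ranks with positive sign and with negative sign.
W+ = 5.5 + 8.5 + 5.5 + 11 + 2.5 + 11 = 44
W- = 5.5 + 2.5 + 11 + 8.5 + 1 + 5.5 = 34
(Check: W+ + W- = 78 should equal n(n+1)/2 = 78.)
Step 4: Test statistic W = min(W+, W-) = 34.
Step 5: Ties in |d|, so use the tie-corrected normal approximation.
        E[W] = n(n+1)/4 = 12*13/4 = 39.
        Tie groups: |d|=4 (t=2), |d|=5 (t=4), |d|=7 (t=2), |d|=8 (t=3); sum(t^3 - t) = 96.
        Var[W] = n(n+1)(2n+1)/24 - sum(t^3-t)/48 = 3900/24 - 96/48 = 160.5.
        z = (W - E[W]) / sqrt(Var[W]) = (34 - 39) / 12.6689 = -0.3947.
        Two-sided p = 2*Phi(z) = 0.693088.
Step 6: alpha = 0.1. fail to reject H0.

W+ = 44, W- = 34, W = min = 34, p = 0.693088, fail to reject H0.


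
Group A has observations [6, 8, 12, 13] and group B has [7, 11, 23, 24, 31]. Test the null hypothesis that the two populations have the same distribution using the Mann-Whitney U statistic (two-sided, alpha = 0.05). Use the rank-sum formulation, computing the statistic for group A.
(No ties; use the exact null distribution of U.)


Step 1: Combine and sort all 9 observations; assign midranks.
sorted (value, group): (6,X), (7,Y), (8,X), (11,Y), (12,X), (13,X), (23,Y), (24,Y), (31,Y)
ranks: 6->1, 7->2, 8->3, 11->4, 12->5, 13->6, 23->7, 24->8, 31->9
Step 2: Rank sum for X: R1 = 1 + 3 + 5 + 6 = 15.
Step 3: U_X = R1 - n1(n1+1)/2 = 15 - 4*5/2 = 15 - 10 = 5.
       U_Y = n1*n2 - U_X = 20 - 5 = 15.
Step 4: No ties, so the exact null distribution of U (based on enumerating the C(9,4) = 126 equally likely rank assignments) gives the two-sided p-value.
Step 5: p-value = 0.285714; compare to alpha = 0.05. fail to reject H0.

U_X = 5, p = 0.285714, fail to reject H0 at alpha = 0.05.


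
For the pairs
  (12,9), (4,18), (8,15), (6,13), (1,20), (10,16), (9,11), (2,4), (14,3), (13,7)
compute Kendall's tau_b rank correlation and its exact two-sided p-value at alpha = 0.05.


Step 1: Enumerate the 45 unordered pairs (i,j) with i<j and classify each by sign(x_j-x_i) * sign(y_j-y_i).
  (1,2):dx=-8,dy=+9->D; (1,3):dx=-4,dy=+6->D; (1,4):dx=-6,dy=+4->D; (1,5):dx=-11,dy=+11->D
  (1,6):dx=-2,dy=+7->D; (1,7):dx=-3,dy=+2->D; (1,8):dx=-10,dy=-5->C; (1,9):dx=+2,dy=-6->D
  (1,10):dx=+1,dy=-2->D; (2,3):dx=+4,dy=-3->D; (2,4):dx=+2,dy=-5->D; (2,5):dx=-3,dy=+2->D
  (2,6):dx=+6,dy=-2->D; (2,7):dx=+5,dy=-7->D; (2,8):dx=-2,dy=-14->C; (2,9):dx=+10,dy=-15->D
  (2,10):dx=+9,dy=-11->D; (3,4):dx=-2,dy=-2->C; (3,5):dx=-7,dy=+5->D; (3,6):dx=+2,dy=+1->C
  (3,7):dx=+1,dy=-4->D; (3,8):dx=-6,dy=-11->C; (3,9):dx=+6,dy=-12->D; (3,10):dx=+5,dy=-8->D
  (4,5):dx=-5,dy=+7->D; (4,6):dx=+4,dy=+3->C; (4,7):dx=+3,dy=-2->D; (4,8):dx=-4,dy=-9->C
  (4,9):dx=+8,dy=-10->D; (4,10):dx=+7,dy=-6->D; (5,6):dx=+9,dy=-4->D; (5,7):dx=+8,dy=-9->D
  (5,8):dx=+1,dy=-16->D; (5,9):dx=+13,dy=-17->D; (5,10):dx=+12,dy=-13->D; (6,7):dx=-1,dy=-5->C
  (6,8):dx=-8,dy=-12->C; (6,9):dx=+4,dy=-13->D; (6,10):dx=+3,dy=-9->D; (7,8):dx=-7,dy=-7->C
  (7,9):dx=+5,dy=-8->D; (7,10):dx=+4,dy=-4->D; (8,9):dx=+12,dy=-1->D; (8,10):dx=+11,dy=+3->C
  (9,10):dx=-1,dy=+4->D
Step 2: C = 11, D = 34, total pairs = 45.
Step 3: tau = (C - D)/(n(n-1)/2) = (11 - 34)/45 = -0.511111.
Step 4: Exact two-sided p-value (enumerate n! = 3628800 permutations of y under H0): p = 0.046623.
Step 5: alpha = 0.05. reject H0.

tau_b = -0.5111 (C=11, D=34), p = 0.046623, reject H0.


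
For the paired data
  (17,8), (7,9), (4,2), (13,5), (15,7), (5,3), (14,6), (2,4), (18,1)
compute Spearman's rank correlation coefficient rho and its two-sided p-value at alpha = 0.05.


Step 1: Rank x and y separately (midranks; no ties here).
rank(x): 17->8, 7->4, 4->2, 13->5, 15->7, 5->3, 14->6, 2->1, 18->9
rank(y): 8->8, 9->9, 2->2, 5->5, 7->7, 3->3, 6->6, 4->4, 1->1
Step 2: d_i = R_x(i) - R_y(i); compute d_i^2.
  (8-8)^2=0, (4-9)^2=25, (2-2)^2=0, (5-5)^2=0, (7-7)^2=0, (3-3)^2=0, (6-6)^2=0, (1-4)^2=9, (9-1)^2=64
sum(d^2) = 98.
Step 3: rho = 1 - 6*98 / (9*(9^2 - 1)) = 1 - 588/720 = 0.183333.
Step 4: Under H0, t = rho * sqrt((n-2)/(1-rho^2)) = 0.4934 ~ t(7).
Step 5: Two-sided p-value from the t-distribution with 7 df = 0.636820.
Step 6: alpha = 0.05. fail to reject H0.

rho = 0.1833, p = 0.636820, fail to reject H0 at alpha = 0.05.


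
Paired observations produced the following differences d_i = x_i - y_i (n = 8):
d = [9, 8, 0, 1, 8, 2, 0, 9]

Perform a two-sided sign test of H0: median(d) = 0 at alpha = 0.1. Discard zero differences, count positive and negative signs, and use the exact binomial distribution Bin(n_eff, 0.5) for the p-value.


Step 1: Discard zero differences. Original n = 8; n_eff = number of nonzero differences = 6.
Nonzero differences (with sign): +9, +8, +1, +8, +2, +9
Step 2: Count signs: positive = 6, negative = 0.
Step 3: Under H0: P(positive) = 0.5, so the number of positives S ~ Bin(6, 0.5).
Step 4: Two-sided exact p-value = sum of Bin(6,0.5) probabilities at or below the observed probability = 0.031250.
Step 5: alpha = 0.1. reject H0.

n_eff = 6, pos = 6, neg = 0, p = 0.031250, reject H0.


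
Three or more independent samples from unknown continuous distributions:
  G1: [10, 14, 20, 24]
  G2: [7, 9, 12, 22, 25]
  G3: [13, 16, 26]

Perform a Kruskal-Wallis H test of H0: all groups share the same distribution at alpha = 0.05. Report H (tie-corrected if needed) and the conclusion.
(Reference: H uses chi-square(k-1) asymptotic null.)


Step 1: Combine all N = 12 observations and assign midranks.
sorted (value, group, rank): (7,G2,1), (9,G2,2), (10,G1,3), (12,G2,4), (13,G3,5), (14,G1,6), (16,G3,7), (20,G1,8), (22,G2,9), (24,G1,10), (25,G2,11), (26,G3,12)
Step 2: Sum ranks within each group.
R_1 = 27 (n_1 = 4)
R_2 = 27 (n_2 = 5)
R_3 = 24 (n_3 = 3)
Step 3: H = 12/(N(N+1)) * sum(R_i^2/n_i) - 3(N+1)
     = 12/(12*13) * (27^2/4 + 27^2/5 + 24^2/3) - 3*13
     = 0.076923 * 520.05 - 39
     = 1.003846.
Step 4: No ties, so H is used without correction.
Step 5: Under H0, H ~ chi^2(2); p-value = 0.605365.
Step 6: alpha = 0.05. fail to reject H0.

H = 1.0038, df = 2, p = 0.605365, fail to reject H0.


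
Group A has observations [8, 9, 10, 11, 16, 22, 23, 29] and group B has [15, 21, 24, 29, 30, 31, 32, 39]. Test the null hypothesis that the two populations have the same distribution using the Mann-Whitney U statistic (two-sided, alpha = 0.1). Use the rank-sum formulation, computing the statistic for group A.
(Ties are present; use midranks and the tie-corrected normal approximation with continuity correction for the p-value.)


Step 1: Combine and sort all 16 observations; assign midranks.
sorted (value, group): (8,X), (9,X), (10,X), (11,X), (15,Y), (16,X), (21,Y), (22,X), (23,X), (24,Y), (29,X), (29,Y), (30,Y), (31,Y), (32,Y), (39,Y)
ranks: 8->1, 9->2, 10->3, 11->4, 15->5, 16->6, 21->7, 22->8, 23->9, 24->10, 29->11.5, 29->11.5, 30->13, 31->14, 32->15, 39->16
Step 2: Rank sum for X: R1 = 1 + 2 + 3 + 4 + 6 + 8 + 9 + 11.5 = 44.5.
Step 3: U_X = R1 - n1(n1+1)/2 = 44.5 - 8*9/2 = 44.5 - 36 = 8.5.
       U_Y = n1*n2 - U_X = 64 - 8.5 = 55.5.
Step 4: Ties are present, so use the tie-corrected normal approximation (with continuity correction) for the p-value.
Step 5: p-value = 0.015638; compare to alpha = 0.1. reject H0.

U_X = 8.5, p = 0.015638, reject H0 at alpha = 0.1.


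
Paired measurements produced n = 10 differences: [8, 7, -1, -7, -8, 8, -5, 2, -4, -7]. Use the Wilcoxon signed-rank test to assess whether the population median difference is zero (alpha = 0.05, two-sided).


Step 1: Drop any zero differences (none here) and take |d_i|.
|d| = [8, 7, 1, 7, 8, 8, 5, 2, 4, 7]
Step 2: Midrank |d_i| (ties get averaged ranks).
ranks: |8|->9, |7|->6, |1|->1, |7|->6, |8|->9, |8|->9, |5|->4, |2|->2, |4|->3, |7|->6
Step 3: Attach original signs; sum ranks with positive sign and with negative sign.
W+ = 9 + 6 + 9 + 2 = 26
W- = 1 + 6 + 9 + 4 + 3 + 6 = 29
(Check: W+ + W- = 55 should equal n(n+1)/2 = 55.)
Step 4: Test statistic W = min(W+, W-) = 26.
Step 5: Ties in |d|, so use the tie-corrected normal approximation.
        E[W] = n(n+1)/4 = 10*11/4 = 27.5.
        Tie groups: |d|=7 (t=3), |d|=8 (t=3); sum(t^3 - t) = 48.
        Var[W] = n(n+1)(2n+1)/24 - sum(t^3-t)/48 = 2310/24 - 48/48 = 95.25.
        z = (W - E[W]) / sqrt(Var[W]) = (26 - 27.5) / 9.7596 = -0.1537.
        Two-sided p = 2*Phi(z) = 0.877850.
Step 6: alpha = 0.05. fail to reject H0.

W+ = 26, W- = 29, W = min = 26, p = 0.877850, fail to reject H0.


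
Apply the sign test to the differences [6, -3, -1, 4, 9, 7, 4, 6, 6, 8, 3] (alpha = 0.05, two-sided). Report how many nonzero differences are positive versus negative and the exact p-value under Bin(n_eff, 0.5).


Step 1: Discard zero differences. Original n = 11; n_eff = number of nonzero differences = 11.
Nonzero differences (with sign): +6, -3, -1, +4, +9, +7, +4, +6, +6, +8, +3
Step 2: Count signs: positive = 9, negative = 2.
Step 3: Under H0: P(positive) = 0.5, so the number of positives S ~ Bin(11, 0.5).
Step 4: Two-sided exact p-value = sum of Bin(11,0.5) probabilities at or below the observed probability = 0.065430.
Step 5: alpha = 0.05. fail to reject H0.

n_eff = 11, pos = 9, neg = 2, p = 0.065430, fail to reject H0.


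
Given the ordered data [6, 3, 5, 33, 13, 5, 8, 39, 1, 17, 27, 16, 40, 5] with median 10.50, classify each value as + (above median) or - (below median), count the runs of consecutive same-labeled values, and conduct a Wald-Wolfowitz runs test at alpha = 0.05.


Step 1: Compute median = 10.50; label A = above, B = below.
Labels in order: BBBAABBABAAAAB  (n_A = 7, n_B = 7)
Step 2: Count runs R = 7.
Step 3: Under H0 (random ordering), E[R] = 2*n_A*n_B/(n_A+n_B) + 1 = 2*7*7/14 + 1 = 8.0000.
        Var[R] = 2*n_A*n_B*(2*n_A*n_B - n_A - n_B) / ((n_A+n_B)^2 * (n_A+n_B-1)) = 8232/2548 = 3.2308.
        SD[R] = 1.7974.
Step 4: Continuity-corrected z = (R + 0.5 - E[R]) / SD[R] = (7 + 0.5 - 8.0000) / 1.7974 = -0.2782.
Step 5: Two-sided p-value via normal approximation = 2*(1 - Phi(|z|)) = 0.780879.
Step 6: alpha = 0.05. fail to reject H0.

R = 7, z = -0.2782, p = 0.780879, fail to reject H0.


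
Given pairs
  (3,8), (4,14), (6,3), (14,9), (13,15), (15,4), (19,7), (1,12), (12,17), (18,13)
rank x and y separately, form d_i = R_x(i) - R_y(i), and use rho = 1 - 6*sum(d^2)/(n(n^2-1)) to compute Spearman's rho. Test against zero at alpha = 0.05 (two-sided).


Step 1: Rank x and y separately (midranks; no ties here).
rank(x): 3->2, 4->3, 6->4, 14->7, 13->6, 15->8, 19->10, 1->1, 12->5, 18->9
rank(y): 8->4, 14->8, 3->1, 9->5, 15->9, 4->2, 7->3, 12->6, 17->10, 13->7
Step 2: d_i = R_x(i) - R_y(i); compute d_i^2.
  (2-4)^2=4, (3-8)^2=25, (4-1)^2=9, (7-5)^2=4, (6-9)^2=9, (8-2)^2=36, (10-3)^2=49, (1-6)^2=25, (5-10)^2=25, (9-7)^2=4
sum(d^2) = 190.
Step 3: rho = 1 - 6*190 / (10*(10^2 - 1)) = 1 - 1140/990 = -0.151515.
Step 4: Under H0, t = rho * sqrt((n-2)/(1-rho^2)) = -0.4336 ~ t(8).
Step 5: Two-sided p-value from the t-distribution with 8 df = 0.676065.
Step 6: alpha = 0.05. fail to reject H0.

rho = -0.1515, p = 0.676065, fail to reject H0 at alpha = 0.05.


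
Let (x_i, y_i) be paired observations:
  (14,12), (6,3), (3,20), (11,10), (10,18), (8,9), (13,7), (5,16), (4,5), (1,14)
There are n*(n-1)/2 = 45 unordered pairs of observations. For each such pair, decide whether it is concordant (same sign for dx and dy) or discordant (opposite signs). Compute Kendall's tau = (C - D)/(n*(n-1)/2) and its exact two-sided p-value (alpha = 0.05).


Step 1: Enumerate the 45 unordered pairs (i,j) with i<j and classify each by sign(x_j-x_i) * sign(y_j-y_i).
  (1,2):dx=-8,dy=-9->C; (1,3):dx=-11,dy=+8->D; (1,4):dx=-3,dy=-2->C; (1,5):dx=-4,dy=+6->D
  (1,6):dx=-6,dy=-3->C; (1,7):dx=-1,dy=-5->C; (1,8):dx=-9,dy=+4->D; (1,9):dx=-10,dy=-7->C
  (1,10):dx=-13,dy=+2->D; (2,3):dx=-3,dy=+17->D; (2,4):dx=+5,dy=+7->C; (2,5):dx=+4,dy=+15->C
  (2,6):dx=+2,dy=+6->C; (2,7):dx=+7,dy=+4->C; (2,8):dx=-1,dy=+13->D; (2,9):dx=-2,dy=+2->D
  (2,10):dx=-5,dy=+11->D; (3,4):dx=+8,dy=-10->D; (3,5):dx=+7,dy=-2->D; (3,6):dx=+5,dy=-11->D
  (3,7):dx=+10,dy=-13->D; (3,8):dx=+2,dy=-4->D; (3,9):dx=+1,dy=-15->D; (3,10):dx=-2,dy=-6->C
  (4,5):dx=-1,dy=+8->D; (4,6):dx=-3,dy=-1->C; (4,7):dx=+2,dy=-3->D; (4,8):dx=-6,dy=+6->D
  (4,9):dx=-7,dy=-5->C; (4,10):dx=-10,dy=+4->D; (5,6):dx=-2,dy=-9->C; (5,7):dx=+3,dy=-11->D
  (5,8):dx=-5,dy=-2->C; (5,9):dx=-6,dy=-13->C; (5,10):dx=-9,dy=-4->C; (6,7):dx=+5,dy=-2->D
  (6,8):dx=-3,dy=+7->D; (6,9):dx=-4,dy=-4->C; (6,10):dx=-7,dy=+5->D; (7,8):dx=-8,dy=+9->D
  (7,9):dx=-9,dy=-2->C; (7,10):dx=-12,dy=+7->D; (8,9):dx=-1,dy=-11->C; (8,10):dx=-4,dy=-2->C
  (9,10):dx=-3,dy=+9->D
Step 2: C = 20, D = 25, total pairs = 45.
Step 3: tau = (C - D)/(n(n-1)/2) = (20 - 25)/45 = -0.111111.
Step 4: Exact two-sided p-value (enumerate n! = 3628800 permutations of y under H0): p = 0.727490.
Step 5: alpha = 0.05. fail to reject H0.

tau_b = -0.1111 (C=20, D=25), p = 0.727490, fail to reject H0.


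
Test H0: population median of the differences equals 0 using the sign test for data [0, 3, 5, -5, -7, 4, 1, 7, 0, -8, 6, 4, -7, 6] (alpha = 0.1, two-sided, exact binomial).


Step 1: Discard zero differences. Original n = 14; n_eff = number of nonzero differences = 12.
Nonzero differences (with sign): +3, +5, -5, -7, +4, +1, +7, -8, +6, +4, -7, +6
Step 2: Count signs: positive = 8, negative = 4.
Step 3: Under H0: P(positive) = 0.5, so the number of positives S ~ Bin(12, 0.5).
Step 4: Two-sided exact p-value = sum of Bin(12,0.5) probabilities at or below the observed probability = 0.387695.
Step 5: alpha = 0.1. fail to reject H0.

n_eff = 12, pos = 8, neg = 4, p = 0.387695, fail to reject H0.


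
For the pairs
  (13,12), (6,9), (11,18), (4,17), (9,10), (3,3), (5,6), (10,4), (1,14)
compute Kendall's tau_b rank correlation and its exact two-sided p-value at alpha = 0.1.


Step 1: Enumerate the 36 unordered pairs (i,j) with i<j and classify each by sign(x_j-x_i) * sign(y_j-y_i).
  (1,2):dx=-7,dy=-3->C; (1,3):dx=-2,dy=+6->D; (1,4):dx=-9,dy=+5->D; (1,5):dx=-4,dy=-2->C
  (1,6):dx=-10,dy=-9->C; (1,7):dx=-8,dy=-6->C; (1,8):dx=-3,dy=-8->C; (1,9):dx=-12,dy=+2->D
  (2,3):dx=+5,dy=+9->C; (2,4):dx=-2,dy=+8->D; (2,5):dx=+3,dy=+1->C; (2,6):dx=-3,dy=-6->C
  (2,7):dx=-1,dy=-3->C; (2,8):dx=+4,dy=-5->D; (2,9):dx=-5,dy=+5->D; (3,4):dx=-7,dy=-1->C
  (3,5):dx=-2,dy=-8->C; (3,6):dx=-8,dy=-15->C; (3,7):dx=-6,dy=-12->C; (3,8):dx=-1,dy=-14->C
  (3,9):dx=-10,dy=-4->C; (4,5):dx=+5,dy=-7->D; (4,6):dx=-1,dy=-14->C; (4,7):dx=+1,dy=-11->D
  (4,8):dx=+6,dy=-13->D; (4,9):dx=-3,dy=-3->C; (5,6):dx=-6,dy=-7->C; (5,7):dx=-4,dy=-4->C
  (5,8):dx=+1,dy=-6->D; (5,9):dx=-8,dy=+4->D; (6,7):dx=+2,dy=+3->C; (6,8):dx=+7,dy=+1->C
  (6,9):dx=-2,dy=+11->D; (7,8):dx=+5,dy=-2->D; (7,9):dx=-4,dy=+8->D; (8,9):dx=-9,dy=+10->D
Step 2: C = 21, D = 15, total pairs = 36.
Step 3: tau = (C - D)/(n(n-1)/2) = (21 - 15)/36 = 0.166667.
Step 4: Exact two-sided p-value (enumerate n! = 362880 permutations of y under H0): p = 0.612202.
Step 5: alpha = 0.1. fail to reject H0.

tau_b = 0.1667 (C=21, D=15), p = 0.612202, fail to reject H0.


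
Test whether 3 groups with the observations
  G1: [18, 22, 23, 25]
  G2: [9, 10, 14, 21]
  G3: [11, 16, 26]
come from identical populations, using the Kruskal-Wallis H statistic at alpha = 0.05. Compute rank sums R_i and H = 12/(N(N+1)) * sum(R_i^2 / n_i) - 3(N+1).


Step 1: Combine all N = 11 observations and assign midranks.
sorted (value, group, rank): (9,G2,1), (10,G2,2), (11,G3,3), (14,G2,4), (16,G3,5), (18,G1,6), (21,G2,7), (22,G1,8), (23,G1,9), (25,G1,10), (26,G3,11)
Step 2: Sum ranks within each group.
R_1 = 33 (n_1 = 4)
R_2 = 14 (n_2 = 4)
R_3 = 19 (n_3 = 3)
Step 3: H = 12/(N(N+1)) * sum(R_i^2/n_i) - 3(N+1)
     = 12/(11*12) * (33^2/4 + 14^2/4 + 19^2/3) - 3*12
     = 0.090909 * 441.583 - 36
     = 4.143939.
Step 4: No ties, so H is used without correction.
Step 5: Under H0, H ~ chi^2(2); p-value = 0.125937.
Step 6: alpha = 0.05. fail to reject H0.

H = 4.1439, df = 2, p = 0.125937, fail to reject H0.
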